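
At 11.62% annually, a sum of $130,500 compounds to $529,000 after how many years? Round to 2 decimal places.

(1+i)^n = 529000/130500 = 4.05364, so n = ln 4.05364 / ln 1.1162 = 12.7319 years

12.73 years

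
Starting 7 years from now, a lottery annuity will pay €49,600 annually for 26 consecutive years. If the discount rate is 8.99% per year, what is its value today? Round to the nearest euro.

PV at t=6 (ordinary 26-year annuity): 49600 × a(26|0.0899) = 49600 × 9.937190 = 492,884.6320
Discount back 6 years: 492,884.6320 × (1+0.0899)^(−6) = 492,884.6320 × 0.596596 = 294,052.8288

€294,053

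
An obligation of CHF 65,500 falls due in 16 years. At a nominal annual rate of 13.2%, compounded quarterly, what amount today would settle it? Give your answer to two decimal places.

Periodic rate i = 0.132/4 = 0.033; n = 16 × 4 = 64 periods.
PV = 65,500 / (1 + 0.033)^64 = 65,500 / 7.987679 = 8,200.1297

CHF 8,200.13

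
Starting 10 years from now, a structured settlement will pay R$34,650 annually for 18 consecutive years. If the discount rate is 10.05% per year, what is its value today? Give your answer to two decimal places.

Value one period before first payment (t=9): 34650 × [1 − (1+0.1005)^(−18)] / 0.1005 = 34650 × 8.175189 = 283,270.2824
PV₀ = 283,270.2824 / (1+0.1005)^9 = 283,270.2824 / 2.367611 = 119,643.9089

R$119,643.91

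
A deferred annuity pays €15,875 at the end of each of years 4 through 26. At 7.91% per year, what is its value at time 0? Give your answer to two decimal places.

€131,988.44

Value one period before first payment (t=3): 15875 × [1 − (1+0.0791)^(−23)] / 0.0791 = 15875 × 10.447376 = 165,852.0992
Discount back 3 years: 165,852.0992 × (1+0.0791)^(−3) = 165,852.0992 × 0.795820 = 131,988.4398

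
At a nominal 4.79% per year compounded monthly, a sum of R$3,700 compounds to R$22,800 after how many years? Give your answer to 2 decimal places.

38.04 years

Periodic rate i = 0.0479/12 = 0.00399167.
(1+i)^n = 22800/3700 = 6.16216, so n = ln 6.16216 / ln 1.00399 = 456.4646 months
= 456.4646/12 years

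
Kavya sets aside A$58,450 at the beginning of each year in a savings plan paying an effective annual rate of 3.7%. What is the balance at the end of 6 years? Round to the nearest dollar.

FV = 58450 × [(1+0.037)^6 − 1] / 0.037 × (1+i) = 58450 × 6.826728 = 399,022.2341
(annuity-due: payments at period start, so ×(1+i).)

A$399,022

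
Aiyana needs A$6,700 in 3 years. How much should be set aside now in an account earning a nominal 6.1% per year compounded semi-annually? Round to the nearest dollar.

A$5,595

Periodic rate i = 0.061/2 = 0.0305; n = 3 × 2 = 6 periods.
PV = FV·(1+i)^(−n) = 6,700 × 0.835049 = 5,594.8291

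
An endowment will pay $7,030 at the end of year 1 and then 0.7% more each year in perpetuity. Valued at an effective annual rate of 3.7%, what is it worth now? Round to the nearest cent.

$234,333.33

PV = D₁/(r − g) = 7030/(0.037 − 0.007) = 234,333.3333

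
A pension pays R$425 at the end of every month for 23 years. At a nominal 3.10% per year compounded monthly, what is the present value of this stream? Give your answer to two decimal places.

R$83,800.84

Periodic rate i = 0.031/12 = 0.00258333; n = 23 × 12 = 276 periods.
PV = PMT · [1 − (1+i)^(−n)] / i = 425 · 197.178451 = 83,800.8419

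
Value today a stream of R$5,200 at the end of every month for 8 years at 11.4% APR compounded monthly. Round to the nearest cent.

R$326,530.98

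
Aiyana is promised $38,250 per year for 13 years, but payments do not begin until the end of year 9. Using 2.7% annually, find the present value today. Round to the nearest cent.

$335,099.50

Value one period before first payment (t=8): 38250 × [1 − (1+0.027)^(−13)] / 0.027 = 38250 × 10.841912 = 414,703.1495
Discount back 8 years: 414,703.1495 × (1+0.027)^(−8) = 414,703.1495 × 0.808047 = 335,099.5039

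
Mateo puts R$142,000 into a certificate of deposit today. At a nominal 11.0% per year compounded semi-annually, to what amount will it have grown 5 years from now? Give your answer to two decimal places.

R$242,556.51

With 2 periods per year: i = 0.055, n = 10.
FV = PV·(1+i)^n = 142,000 × 1.708144 = 242,556.5131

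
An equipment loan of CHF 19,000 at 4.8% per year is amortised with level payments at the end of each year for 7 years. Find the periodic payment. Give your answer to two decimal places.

Annuity-PV factor = 5.828548; PMT = 19000 / 5.828548 = 3,259.8170

CHF 3,259.82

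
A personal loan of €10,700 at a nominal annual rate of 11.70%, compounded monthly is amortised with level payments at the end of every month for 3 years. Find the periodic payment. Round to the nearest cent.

€353.86

Periodic rate i = 0.117/12 = 0.00975; n = 3 × 12 = 36 periods.
PMT = 10700 / ( [1 − (1+0.00975)^(−36)] / 0.00975 ) = 10700 / 30.237784 = 353.8619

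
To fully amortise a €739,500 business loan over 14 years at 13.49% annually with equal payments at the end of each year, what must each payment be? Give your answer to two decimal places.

PMT = 739500 / ( [1 − (1+0.1349)^(−14)] / 0.1349 ) = 739500 / 6.152286 = 120,199.2301

€120,199.23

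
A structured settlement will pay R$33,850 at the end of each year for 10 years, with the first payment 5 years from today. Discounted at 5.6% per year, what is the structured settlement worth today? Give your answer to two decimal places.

PV at t=4 (ordinary 10-year annuity): 33850 × a(10|0.056) = 33850 × 7.501602 = 253,929.2240
Discount back 4 years: 253,929.2240 × (1+0.056)^(−4) = 253,929.2240 × 0.804163 = 204,200.5995

R$204,200.60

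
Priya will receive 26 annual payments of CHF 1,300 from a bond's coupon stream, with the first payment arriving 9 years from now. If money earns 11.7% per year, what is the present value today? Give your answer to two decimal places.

CHF 4,326.73

PV at t=8 (ordinary 26-year annuity): 1300 × a(26|0.117) = 1300 × 8.065691 = 10,485.3984
PV₀ = 10,485.3984 / (1+0.117)^8 = 10,485.3984 / 2.423402 = 4,326.7276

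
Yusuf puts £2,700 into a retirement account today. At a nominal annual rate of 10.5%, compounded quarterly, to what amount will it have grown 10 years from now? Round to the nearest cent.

£7,611.86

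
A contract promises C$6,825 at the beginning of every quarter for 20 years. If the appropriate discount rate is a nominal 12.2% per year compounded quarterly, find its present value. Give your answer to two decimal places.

Periodic rate i = 0.122/4 = 0.0305; n = 20 × 4 = 80 periods.
PV = PMT · [1 − (1+i)^(−n)] / i × (1+i) = 6825 · 30.732608 = 209,750.0491
Payments are at the start of each period, so multiply by (1+i).

C$209,750.05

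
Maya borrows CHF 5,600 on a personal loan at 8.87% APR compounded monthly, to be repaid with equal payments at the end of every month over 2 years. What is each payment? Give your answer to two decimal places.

CHF 255.50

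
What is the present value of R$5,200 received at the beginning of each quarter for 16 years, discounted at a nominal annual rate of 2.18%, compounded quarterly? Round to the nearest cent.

Periodic rate i = 0.0218/4 = 0.00545; n = 16 × 4 = 64 periods.
Annuity factor a(64|0.00545) × (1+i) = 54.201557; PV = 5200 × 54.201557 = 281,848.0969
Payments are at the start of each period, so multiply by (1+i).

R$281,848.10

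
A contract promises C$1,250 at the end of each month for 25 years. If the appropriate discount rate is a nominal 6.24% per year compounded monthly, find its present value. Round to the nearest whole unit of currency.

Periodic rate i = 0.0624/12 = 0.0052; n = 25 × 12 = 300 periods.
Annuity factor a(300|0.0052) = 151.733239; PV = 1250 × 151.733239 = 189,666.5484

C$189,667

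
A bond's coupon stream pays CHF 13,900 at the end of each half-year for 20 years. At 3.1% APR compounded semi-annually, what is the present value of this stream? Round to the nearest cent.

CHF 412,059.71

With 2 periods per year: i = 0.0155, n = 40.
PV = 13900 × [1 − (1+0.0155)^(−40)] / 0.0155 = 13900 × 29.644584 = 412,059.7150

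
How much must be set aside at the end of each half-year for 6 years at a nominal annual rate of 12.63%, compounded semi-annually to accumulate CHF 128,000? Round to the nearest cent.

i = 0.1263/2 = 0.06315 per half-year; n = 6·2 = 12.
PMT = 128000 / ( [(1+0.06315)^12 − 1] / 0.06315 ) = 128000 / 17.183478 = 7,449.0157

CHF 7,449.02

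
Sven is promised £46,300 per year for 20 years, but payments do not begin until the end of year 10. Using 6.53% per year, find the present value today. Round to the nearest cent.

PV at t=9 (ordinary 20-year annuity): 46300 × a(20|0.0653) = 46300 × 10.992299 = 508,943.4321
Discount back 9 years: 508,943.4321 × (1+0.0653)^(−9) = 508,943.4321 × 0.565917 = 288,019.6849

£288,019.68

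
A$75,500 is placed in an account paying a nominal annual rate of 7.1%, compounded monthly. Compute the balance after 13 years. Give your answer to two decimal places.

A$189,504.51

With 12 periods per year: i = 0.00591667, n = 156.
75,500 × (1+0.00591667)^156 = 75,500 × 2.509994 = 189,504.5126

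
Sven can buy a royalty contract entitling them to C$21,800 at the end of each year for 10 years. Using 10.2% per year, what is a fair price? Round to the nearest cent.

C$132,808.38

Annuity factor a(10|0.102) = 6.092127; PV = 21800 × 6.092127 = 132,808.3777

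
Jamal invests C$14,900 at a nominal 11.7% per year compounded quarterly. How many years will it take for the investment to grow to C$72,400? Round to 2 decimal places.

Periodic rate i = 0.117/4 = 0.02925.
(1+i)^n = 72400/14900 = 4.85906, so n = ln 4.85906 / ln 1.02925 = 54.8326 quarters
= 54.8326/4 years

13.71 years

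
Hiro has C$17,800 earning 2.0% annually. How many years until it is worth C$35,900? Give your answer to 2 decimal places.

35.43 years

n = ln(35900/17800) / ln(1+0.02) = ln(2.01685) / 0.019803 = 35.4266 years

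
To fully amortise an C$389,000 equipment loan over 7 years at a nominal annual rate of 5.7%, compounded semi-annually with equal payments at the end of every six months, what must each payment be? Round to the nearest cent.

C$34,085.59

Periodic rate i = 0.057/2 = 0.0285; n = 7 × 2 = 14 periods.
PMT = 389000 / ( [1 − (1+0.0285)^(−14)] / 0.0285 ) = 389000 / 11.412446 = 34,085.5930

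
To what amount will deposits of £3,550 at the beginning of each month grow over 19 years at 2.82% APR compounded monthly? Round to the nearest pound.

i = 0.0282/12 = 0.00235 per month; n = 19·12 = 228.
FV = PMT · [(1+i)^n − 1] / i × (1+i) = 3550 · 301.874106 = 1,071,653.0756
Payments are at the start of each period, so multiply by (1+i).

£1,071,653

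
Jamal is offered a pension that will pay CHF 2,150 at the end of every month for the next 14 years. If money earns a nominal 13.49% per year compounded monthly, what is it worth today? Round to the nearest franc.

CHF 162,013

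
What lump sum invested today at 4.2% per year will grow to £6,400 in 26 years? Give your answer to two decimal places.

£2,195.93

PV = FV·(1+i)^(−n) = 6,400 × 0.343115 = 2,195.9340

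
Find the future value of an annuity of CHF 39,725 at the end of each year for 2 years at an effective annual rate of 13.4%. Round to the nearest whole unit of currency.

FV = 39725 × [(1+0.134)^2 − 1] / 0.134 = 39725 × 2.134000 = 84,773.1500

CHF 84,773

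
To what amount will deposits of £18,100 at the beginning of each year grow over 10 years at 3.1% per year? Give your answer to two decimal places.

£214,916.44

FV = PMT · [(1+i)^n − 1] / i × (1+i) = 18100 · 11.873836 = 214,916.4356
(annuity-due: payments at period start, so ×(1+i).)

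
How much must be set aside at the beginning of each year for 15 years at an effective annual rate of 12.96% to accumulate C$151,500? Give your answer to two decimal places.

C$3,329.10

PMT = 151500 / ( [(1+0.1296)^15 − 1] / 0.1296 × (1+i) ) = 151500 / 45.507749 = 3,329.1033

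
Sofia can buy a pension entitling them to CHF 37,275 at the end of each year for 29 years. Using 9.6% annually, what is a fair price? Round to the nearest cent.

PV = PMT · [1 − (1+i)^(−n)] / i = 37275 · 9.686835 = 361,076.7750

CHF 361,076.78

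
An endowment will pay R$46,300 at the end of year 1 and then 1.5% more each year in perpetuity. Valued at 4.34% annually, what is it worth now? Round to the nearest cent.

R$1,630,281.69

PV = D₁/(r − g) = 46300/(0.0434 − 0.015) = 1,630,281.6901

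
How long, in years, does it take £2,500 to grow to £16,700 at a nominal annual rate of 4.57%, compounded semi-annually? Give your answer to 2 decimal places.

Periodic rate i = 0.0457/2 = 0.02285.
n = ln(16700/2500) / ln(1+0.02285) = ln(6.68000) / 0.022593 = 84.0584 half-years
= 84.0584/2 years

42.03 years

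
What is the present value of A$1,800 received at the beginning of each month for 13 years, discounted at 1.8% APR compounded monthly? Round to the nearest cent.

i = 0.018/12 = 0.0015 per month; n = 13·12 = 156.
PV = 1800 × [1 − (1+0.0015)^(−156)] / 0.0015 × (1+i) = 1800 × 139.208117 = 250,574.6110
(Beginning-of-period payments → annuity-due factor ×(1+i).)

A$250,574.61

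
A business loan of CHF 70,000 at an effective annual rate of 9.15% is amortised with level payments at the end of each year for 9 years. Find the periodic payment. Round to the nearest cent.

PMT = 70000 / ( [1 − (1+0.0915)^(−9)] / 0.0915 ) = 70000 / 5.958860 = 11,747.2126

CHF 11,747.21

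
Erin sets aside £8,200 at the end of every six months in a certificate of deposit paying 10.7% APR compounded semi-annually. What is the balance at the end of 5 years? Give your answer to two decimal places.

£104,839.35

i = 0.107/2 = 0.0535 per half-year; n = 5·2 = 10.
FV = 8200 × [(1+0.0535)^10 − 1] / 0.0535 = 8200 × 12.785287 = 104,839.3517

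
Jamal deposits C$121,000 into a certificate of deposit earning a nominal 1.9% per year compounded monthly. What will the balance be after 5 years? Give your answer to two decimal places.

C$133,048.73

With 12 periods per year: i = 0.00158333, n = 60.
FV = 121,000 × (1 + 0.00158333)^60 = 133,048.7253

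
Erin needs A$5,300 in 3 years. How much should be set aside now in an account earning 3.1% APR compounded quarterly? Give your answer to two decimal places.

With 4 periods per year: i = 0.00775, n = 12.
PV = 5,300 / (1 + 0.00775)^12 = 5,300 / 1.097068 = 4,831.0573

A$4,831.06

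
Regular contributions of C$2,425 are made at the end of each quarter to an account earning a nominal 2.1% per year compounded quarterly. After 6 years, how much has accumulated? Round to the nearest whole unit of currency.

C$61,853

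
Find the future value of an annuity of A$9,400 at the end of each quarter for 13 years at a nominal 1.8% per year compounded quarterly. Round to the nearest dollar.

With 4 periods per year: i = 0.0045, n = 52.
FV = PMT · [(1+i)^n − 1] / i = 9400 · 58.440299 = 549,338.8130

A$549,339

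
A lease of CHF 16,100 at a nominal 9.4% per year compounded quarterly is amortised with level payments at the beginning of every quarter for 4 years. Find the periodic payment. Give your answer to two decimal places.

CHF 1,190.91

i = 0.094/4 = 0.0235 per quarter; n = 4·4 = 16.
Annuity-PV factor × (1+i) = 13.519105; PMT = 16100 / 13.519105 = 1,190.9073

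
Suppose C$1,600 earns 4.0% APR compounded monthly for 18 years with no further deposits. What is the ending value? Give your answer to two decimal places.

With 12 periods per year: i = 0.00333333, n = 216.
1,600 × (1+0.00333333)^216 = 1,600 × 2.051975 = 3,283.1597

C$3,283.16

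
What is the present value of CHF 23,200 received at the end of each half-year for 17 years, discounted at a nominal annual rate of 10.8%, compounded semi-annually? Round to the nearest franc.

CHF 357,765

Periodic rate i = 0.108/2 = 0.054; n = 17 × 2 = 34 periods.
PV = 23200 × [1 − (1+0.054)^(−34)] / 0.054 = 23200 × 15.420918 = 357,765.2873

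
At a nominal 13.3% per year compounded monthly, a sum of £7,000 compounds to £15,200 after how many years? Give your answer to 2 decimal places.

5.86 years

Periodic rate i = 0.133/12 = 0.0110833.
n = ln(15200/7000) / ln(1+0.0110833) = ln(2.17143) / 0.011022 = 70.3466 months
= 70.3466/12 years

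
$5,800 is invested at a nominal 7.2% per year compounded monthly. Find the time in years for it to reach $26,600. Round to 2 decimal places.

Periodic rate i = 0.072/12 = 0.006.
(1+i)^n = 26600/5800 = 4.58621, so n = ln 4.58621 / ln 1.006 = 254.6030 months
= 254.6030/12 years

21.22 years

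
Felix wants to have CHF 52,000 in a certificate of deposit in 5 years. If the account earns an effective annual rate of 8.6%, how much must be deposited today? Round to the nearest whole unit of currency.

PV = FV·(1+i)^(−n) = 52,000 × 0.661989 = 34,423.4360

CHF 34,423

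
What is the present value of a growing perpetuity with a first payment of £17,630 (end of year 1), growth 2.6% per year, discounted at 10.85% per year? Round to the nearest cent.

£213,696.97

PV = PMT / (i − g) = 17630 / (0.1085 − 0.026) = 17630 / 0.082500 = 213,696.9697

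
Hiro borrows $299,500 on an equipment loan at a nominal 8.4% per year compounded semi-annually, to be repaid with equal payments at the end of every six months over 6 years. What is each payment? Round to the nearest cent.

$32,283.80

With 2 periods per year: i = 0.042, n = 12.
Annuity-PV factor = 9.277099; PMT = 299500 / 9.277099 = 32,283.7988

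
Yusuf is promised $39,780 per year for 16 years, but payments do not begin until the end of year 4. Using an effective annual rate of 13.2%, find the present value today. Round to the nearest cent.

PV at t=3 (ordinary 16-year annuity): 39780 × a(16|0.132) = 39780 × 6.533720 = 259,911.3950
Discount back 3 years: 259,911.3950 × (1+0.132)^(−3) = 259,911.3950 × 0.689383 = 179,178.5591

$179,178.56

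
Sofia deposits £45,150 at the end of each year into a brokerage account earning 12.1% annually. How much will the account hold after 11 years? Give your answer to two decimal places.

FV = PMT · [(1+i)^n − 1] / i = 45150 · 20.767498 = 937,652.5325

£937,652.53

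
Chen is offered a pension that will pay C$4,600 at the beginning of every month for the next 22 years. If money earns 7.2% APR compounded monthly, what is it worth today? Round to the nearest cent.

With 12 periods per year: i = 0.006, n = 264.
PV = PMT · [1 − (1+i)^(−n)] / i × (1+i) = 4600 · 133.106182 = 612,288.4387
Payments are at the start of each period, so multiply by (1+i).

C$612,288.44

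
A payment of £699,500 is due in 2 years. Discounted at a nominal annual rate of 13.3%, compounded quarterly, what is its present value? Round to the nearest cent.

£538,448.79

Periodic rate i = 0.133/4 = 0.03325; n = 2 × 4 = 8 periods.
PV = FV·(1+i)^(−n) = 699,500 × 0.769762 = 538,448.7923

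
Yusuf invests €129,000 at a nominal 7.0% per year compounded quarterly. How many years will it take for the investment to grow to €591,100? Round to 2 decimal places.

Periodic rate i = 0.07/4 = 0.0175.
(1+i)^n = 591100/129000 = 4.58217, so n = ln 4.58217 / ln 1.0175 = 87.7402 quarters
= 87.7402/4 years

21.94 years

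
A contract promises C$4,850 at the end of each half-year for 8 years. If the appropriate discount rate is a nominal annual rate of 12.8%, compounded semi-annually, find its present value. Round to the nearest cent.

i = 0.128/2 = 0.064 per half-year; n = 8·2 = 16.
Annuity factor a(16|0.064) = 9.833994; PV = 4850 × 9.833994 = 47,694.8732

C$47,694.87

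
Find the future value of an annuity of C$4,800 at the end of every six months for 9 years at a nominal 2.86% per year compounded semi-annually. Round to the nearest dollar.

Periodic rate i = 0.0286/2 = 0.0143; n = 9 × 2 = 18 periods.
Accumulation factor s(18|0.0143) = 20.364082; FV = 4800 × 20.364082 = 97,747.5915

C$97,748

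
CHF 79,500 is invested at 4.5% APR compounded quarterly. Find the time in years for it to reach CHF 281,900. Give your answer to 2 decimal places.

Periodic rate i = 0.045/4 = 0.01125.
n = ln(281900/79500) / ln(1+0.01125) = ln(3.54591) / 0.011187 = 113.1469 quarters
= 113.1469/4 years

28.29 years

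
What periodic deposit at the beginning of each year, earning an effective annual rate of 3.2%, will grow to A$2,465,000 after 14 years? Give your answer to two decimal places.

A$137,910.03

PMT = 2.465e+06 / ( [(1+0.032)^14 − 1] / 0.032 × (1+i) ) = 2.465e+06 / 17.873972 = 137,910.0271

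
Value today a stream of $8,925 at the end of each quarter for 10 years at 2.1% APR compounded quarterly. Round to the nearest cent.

$321,249.60

i = 0.021/4 = 0.00525 per quarter; n = 10·4 = 40.
PV = 8925 × [1 − (1+0.00525)^(−40)] / 0.00525 = 8925 × 35.994353 = 321,249.6034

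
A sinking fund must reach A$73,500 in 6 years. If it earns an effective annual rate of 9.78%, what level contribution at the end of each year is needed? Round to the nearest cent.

A$9,579.19

PMT = 73500 / ( [(1+0.0978)^6 − 1] / 0.0978 ) = 73500 / 7.672886 = 9,579.1854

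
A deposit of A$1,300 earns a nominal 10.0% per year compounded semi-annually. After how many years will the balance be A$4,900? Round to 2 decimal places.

13.60 years

Periodic rate i = 0.1/2 = 0.05.
(1+i)^n = 4900/1300 = 3.76923, so n = ln 3.76923 / ln 1.05 = 27.1955 half-years
= 27.1955/2 years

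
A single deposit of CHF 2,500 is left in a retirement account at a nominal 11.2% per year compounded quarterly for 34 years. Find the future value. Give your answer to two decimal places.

CHF 106,906.37

i = 0.112/4 = 0.028 per quarter; n = 34·4 = 136.
FV = PV·(1+i)^n = 2,500 × 42.762550 = 106,906.3747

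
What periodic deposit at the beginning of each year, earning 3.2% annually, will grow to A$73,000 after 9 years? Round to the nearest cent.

A$6,906.32

PMT = 73000 / ( [(1+0.032)^9 − 1] / 0.032 × (1+i) ) = 73000 / 10.570033 = 6,906.3173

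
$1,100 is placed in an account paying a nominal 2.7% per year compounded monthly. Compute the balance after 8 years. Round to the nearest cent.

i = 0.027/12 = 0.00225 per month; n = 8·12 = 96.
FV = PV·(1+i)^n = 1,100 × 1.240801 = 1,364.8814

$1,364.88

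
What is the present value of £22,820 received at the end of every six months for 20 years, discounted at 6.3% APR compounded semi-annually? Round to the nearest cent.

£514,919.47

With 2 periods per year: i = 0.0315, n = 40.
PV = 22820 × [1 − (1+0.0315)^(−40)] / 0.0315 = 22820 × 22.564394 = 514,919.4712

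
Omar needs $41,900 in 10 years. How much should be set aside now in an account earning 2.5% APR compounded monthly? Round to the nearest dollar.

$32,640

Periodic rate i = 0.025/12 = 0.00208333; n = 10 × 12 = 120 periods.
PV = FV·(1+i)^(−n) = 41,900 × 0.779003 = 32,640.2400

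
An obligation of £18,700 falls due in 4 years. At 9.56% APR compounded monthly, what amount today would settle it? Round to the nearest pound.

£12,777

With 12 periods per year: i = 0.00796667, n = 48.
PV = 18,700 / (1 + 0.00796667)^48 = 18,700 / 1.463579 = 12,776.8982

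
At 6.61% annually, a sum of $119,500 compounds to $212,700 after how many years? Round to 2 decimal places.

n = ln(212700/119500) / ln(1+0.0661) = ln(1.77992) / 0.064007 = 9.0078 years

9.01 years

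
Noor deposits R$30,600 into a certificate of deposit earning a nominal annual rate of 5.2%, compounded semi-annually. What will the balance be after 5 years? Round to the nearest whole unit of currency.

R$39,554

i = 0.052/2 = 0.026 per half-year; n = 5·2 = 10.
FV = PV·(1+i)^n = 30,600 × 1.292628 = 39,554.4212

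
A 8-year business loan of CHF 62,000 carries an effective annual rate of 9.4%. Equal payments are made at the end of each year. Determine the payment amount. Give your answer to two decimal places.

Annuity-PV factor = 5.453479; PMT = 62000 / 5.453479 = 11,368.8890

CHF 11,368.89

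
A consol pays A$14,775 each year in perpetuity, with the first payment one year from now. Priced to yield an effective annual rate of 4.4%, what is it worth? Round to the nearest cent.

A$335,795.45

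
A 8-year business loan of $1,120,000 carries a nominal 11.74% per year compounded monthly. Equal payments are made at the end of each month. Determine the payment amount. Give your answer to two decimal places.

$18,043.56

i = 0.1174/12 = 0.00978333 per month; n = 8·12 = 96.
Annuity-PV factor = 62.071994; PMT = 1.12e+06 / 62.071994 = 18,043.5641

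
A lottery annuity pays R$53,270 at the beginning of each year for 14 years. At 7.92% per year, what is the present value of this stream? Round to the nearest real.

R$476,163

PV = PMT · [1 − (1+i)^(−n)] / i × (1+i) = 53270 · 8.938672 = 476,163.0778
(annuity-due: payments at period start, so ×(1+i).)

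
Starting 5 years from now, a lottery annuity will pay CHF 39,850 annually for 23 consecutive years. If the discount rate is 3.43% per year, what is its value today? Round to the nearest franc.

CHF 547,803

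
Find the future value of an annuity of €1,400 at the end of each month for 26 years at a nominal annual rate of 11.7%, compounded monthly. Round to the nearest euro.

i = 0.117/12 = 0.00975 per month; n = 26·12 = 312.
FV = 1400 × [(1+0.00975)^312 − 1] / 0.00975 = 1400 × 2014.433075 = 2,820,206.3050

€2,820,206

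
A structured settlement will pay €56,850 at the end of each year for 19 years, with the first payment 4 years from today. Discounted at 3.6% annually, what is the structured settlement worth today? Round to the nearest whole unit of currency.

€694,905

PV at t=3 (ordinary 19-year annuity): 56850 × a(19|0.036) = 56850 × 13.591706 = 772,688.4981
PV₀ = 772,688.4981 / (1+0.036)^3 = 772,688.4981 / 1.111935 = 694,904.5917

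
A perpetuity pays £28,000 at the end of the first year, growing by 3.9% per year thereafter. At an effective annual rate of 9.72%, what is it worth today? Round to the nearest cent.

PV = D₁/(r − g) = 28000/(0.0972 − 0.039) = 481,099.6564

£481,099.66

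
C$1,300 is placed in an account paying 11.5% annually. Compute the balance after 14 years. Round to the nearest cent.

C$5,967.49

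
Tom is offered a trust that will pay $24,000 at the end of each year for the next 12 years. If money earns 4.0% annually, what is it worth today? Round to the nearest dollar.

$225,242

PV = PMT · [1 − (1+i)^(−n)] / i = 24000 · 9.385074 = 225,241.7703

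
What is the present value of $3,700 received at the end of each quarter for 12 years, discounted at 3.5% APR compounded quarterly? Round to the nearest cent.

$144,512.17

Periodic rate i = 0.035/4 = 0.00875; n = 12 × 4 = 48 periods.
PV = PMT · [1 − (1+i)^(−n)] / i = 3700 · 39.057344 = 144,512.1713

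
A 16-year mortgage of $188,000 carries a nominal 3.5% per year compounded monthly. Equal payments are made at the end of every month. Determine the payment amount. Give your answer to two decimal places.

$1,280.18

With 12 periods per year: i = 0.00291667, n = 192.
PMT = 188000 / ( [1 − (1+0.00291667)^(−192)] / 0.00291667 ) = 188000 / 146.854342 = 1,280.1801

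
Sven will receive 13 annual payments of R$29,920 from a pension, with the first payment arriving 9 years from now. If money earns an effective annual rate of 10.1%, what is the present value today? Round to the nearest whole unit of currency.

R$97,922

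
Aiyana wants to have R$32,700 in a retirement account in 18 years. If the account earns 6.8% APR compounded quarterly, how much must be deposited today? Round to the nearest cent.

i = 0.068/4 = 0.017 per quarter; n = 18·4 = 72.
Discount factor = (1+0.017)^(−72) = 0.297092; PV = 32,700 × 0.297092 = 9,714.9181

R$9,714.92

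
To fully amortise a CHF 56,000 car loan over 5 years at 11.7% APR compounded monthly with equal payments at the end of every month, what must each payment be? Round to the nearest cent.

CHF 1,237.22

With 12 periods per year: i = 0.00975, n = 60.
Annuity-PV factor = 45.262908; PMT = 56000 / 45.262908 = 1,237.2161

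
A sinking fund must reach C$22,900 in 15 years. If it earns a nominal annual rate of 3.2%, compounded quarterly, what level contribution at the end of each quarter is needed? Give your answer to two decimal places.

Periodic rate i = 0.032/4 = 0.008; n = 15 × 4 = 60 periods.
FV-annuity factor = 76.623867; PMT = 22900 / 76.623867 = 298.8625

C$298.86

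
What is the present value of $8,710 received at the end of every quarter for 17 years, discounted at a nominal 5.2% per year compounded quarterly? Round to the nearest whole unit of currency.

$391,624

i = 0.052/4 = 0.013 per quarter; n = 17·4 = 68.
PV = 8710 × [1 − (1+0.013)^(−68)] / 0.013 = 8710 × 44.962518 = 391,623.5333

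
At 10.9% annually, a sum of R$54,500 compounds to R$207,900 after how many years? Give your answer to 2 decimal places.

(1+i)^n = 207900/54500 = 3.81468, so n = ln 3.81468 / ln 1.109 = 12.9410 years

12.94 years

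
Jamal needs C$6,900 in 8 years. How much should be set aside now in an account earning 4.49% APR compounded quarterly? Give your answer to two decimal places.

Periodic rate i = 0.0449/4 = 0.011225; n = 8 × 4 = 32 periods.
PV = 6,900 / (1 + 0.011225)^32 = 6,900 / 1.429320 = 4,827.4697

C$4,827.47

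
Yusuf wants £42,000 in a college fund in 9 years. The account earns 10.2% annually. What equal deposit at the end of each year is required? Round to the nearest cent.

£3,066.98

PMT = 42000 / ( [(1+0.102)^9 − 1] / 0.102 ) = 42000 / 13.694256 = 3,066.9794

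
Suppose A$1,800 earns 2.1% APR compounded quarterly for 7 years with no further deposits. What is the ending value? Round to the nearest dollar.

A$2,084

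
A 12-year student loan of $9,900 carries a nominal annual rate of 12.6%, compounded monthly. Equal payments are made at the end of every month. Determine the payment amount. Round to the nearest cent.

$133.65

With 12 periods per year: i = 0.0105, n = 144.
Annuity-PV factor = 74.074915; PMT = 9900 / 74.074915 = 133.6485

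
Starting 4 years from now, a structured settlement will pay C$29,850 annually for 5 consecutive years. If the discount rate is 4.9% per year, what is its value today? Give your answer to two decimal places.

Value one period before first payment (t=3): 29850 × [1 − (1+0.049)^(−5)] / 0.049 = 29850 × 4.341471 = 129,592.9054
Discount back 3 years: 129,592.9054 × (1+0.049)^(−3) = 129,592.9054 × 0.866310 = 112,267.6836

C$112,267.68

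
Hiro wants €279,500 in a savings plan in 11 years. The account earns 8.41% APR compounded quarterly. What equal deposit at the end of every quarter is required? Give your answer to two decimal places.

€3,922.77

With 4 periods per year: i = 0.021025, n = 44.
FV-annuity factor = 71.250732; PMT = 279500 / 71.250732 = 3,922.7667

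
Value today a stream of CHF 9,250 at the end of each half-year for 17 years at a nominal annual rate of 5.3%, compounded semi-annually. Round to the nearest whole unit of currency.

CHF 205,610

Periodic rate i = 0.053/2 = 0.0265; n = 17 × 2 = 34 periods.
PV = 9250 × [1 − (1+0.0265)^(−34)] / 0.0265 = 9250 × 22.228067 = 205,609.6161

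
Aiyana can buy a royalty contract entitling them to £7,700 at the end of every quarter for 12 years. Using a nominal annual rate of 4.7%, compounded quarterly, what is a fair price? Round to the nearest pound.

£281,261

With 4 periods per year: i = 0.01175, n = 48.
Annuity factor a(48|0.01175) = 36.527457; PV = 7700 × 36.527457 = 281,261.4211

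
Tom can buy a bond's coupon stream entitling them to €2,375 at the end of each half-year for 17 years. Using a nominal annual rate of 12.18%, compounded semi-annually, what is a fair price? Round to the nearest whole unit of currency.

i = 0.1218/2 = 0.0609 per half-year; n = 17·2 = 34.
PV = 2375 × [1 − (1+0.0609)^(−34)] / 0.0609 = 2375 × 14.220216 = 33,773.0121

€33,773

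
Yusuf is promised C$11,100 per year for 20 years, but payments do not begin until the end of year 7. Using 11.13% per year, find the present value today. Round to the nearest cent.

Value one period before first payment (t=6): 11100 × [1 − (1+0.1113)^(−20)] / 0.1113 = 11100 × 7.896100 = 87,646.7139
Discount back 6 years: 87,646.7139 × (1+0.1113)^(−6) = 87,646.7139 × 0.530899 = 46,531.5749

C$46,531.57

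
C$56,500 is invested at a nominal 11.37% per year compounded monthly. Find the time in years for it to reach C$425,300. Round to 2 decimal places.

17.84 years

Periodic rate i = 0.1137/12 = 0.009475.
(1+i)^n = 425300/56500 = 7.52743, so n = ln 7.52743 / ln 1.00947 = 214.0477 months
= 214.0477/12 years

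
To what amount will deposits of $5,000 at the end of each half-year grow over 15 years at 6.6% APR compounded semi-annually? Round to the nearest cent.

$249,781.66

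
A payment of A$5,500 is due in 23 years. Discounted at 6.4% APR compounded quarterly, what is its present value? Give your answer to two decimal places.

A$1,276.85

i = 0.064/4 = 0.016 per quarter; n = 23·4 = 92.
PV = FV·(1+i)^(−n) = 5,500 × 0.232155 = 1,276.8549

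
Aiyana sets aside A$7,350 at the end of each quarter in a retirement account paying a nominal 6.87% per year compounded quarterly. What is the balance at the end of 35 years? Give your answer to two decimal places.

A$4,214,911.00

Periodic rate i = 0.0687/4 = 0.017175; n = 35 × 4 = 140 periods.
FV = PMT · [(1+i)^n − 1] / i = 7350 · 573.457279 = 4,214,911.0017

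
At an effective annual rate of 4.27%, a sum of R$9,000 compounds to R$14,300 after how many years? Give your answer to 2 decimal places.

11.07 years

n = ln(14300/9000) / ln(1+0.0427) = ln(1.58889) / 0.041814 = 11.0738 years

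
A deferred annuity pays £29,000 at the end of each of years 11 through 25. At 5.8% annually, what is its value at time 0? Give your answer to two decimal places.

Value one period before first payment (t=10): 29000 × [1 − (1+0.058)^(−15)] / 0.058 = 29000 × 9.840437 = 285,372.6868
PV₀ = 285,372.6868 / (1+0.058)^10 = 285,372.6868 / 1.757344 = 162,388.6709

£162,388.67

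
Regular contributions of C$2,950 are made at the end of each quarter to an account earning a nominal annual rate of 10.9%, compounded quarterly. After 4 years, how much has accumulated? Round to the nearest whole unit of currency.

With 4 periods per year: i = 0.02725, n = 16.
FV = 2950 × [(1+0.02725)^16 − 1] / 0.02725 = 2950 × 19.725196 = 58,189.3284

C$58,189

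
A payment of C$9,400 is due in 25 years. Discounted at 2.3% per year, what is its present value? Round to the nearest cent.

PV = FV·(1+i)^(−n) = 9,400 × 0.566382 = 5,323.9873

C$5,323.99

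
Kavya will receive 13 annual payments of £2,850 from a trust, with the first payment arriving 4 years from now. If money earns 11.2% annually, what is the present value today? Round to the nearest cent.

£13,850.67

Value one period before first payment (t=3): 2850 × [1 − (1+0.112)^(−13)] / 0.112 = 2850 × 6.682520 = 19,045.1813
Discount back 3 years: 19,045.1813 × (1+0.112)^(−3) = 19,045.1813 × 0.727253 = 13,850.6690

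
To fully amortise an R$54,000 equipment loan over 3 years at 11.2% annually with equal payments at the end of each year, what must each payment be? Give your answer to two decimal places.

R$22,174.41

Annuity-PV factor = 2.435239; PMT = 54000 / 2.435239 = 22,174.4120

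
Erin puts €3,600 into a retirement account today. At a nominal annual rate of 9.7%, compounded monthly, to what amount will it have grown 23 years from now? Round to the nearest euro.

With 12 periods per year: i = 0.00808333, n = 276.
3,600 × (1+0.00808333)^276 = 3,600 × 9.226053 = 33,213.7912

€33,214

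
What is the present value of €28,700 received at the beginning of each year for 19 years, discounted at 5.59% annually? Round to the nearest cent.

€349,248.95

PV = PMT · [1 − (1+i)^(−n)] / i × (1+i) = 28700 · 12.168953 = 349,248.9516
(Beginning-of-period payments → annuity-due factor ×(1+i).)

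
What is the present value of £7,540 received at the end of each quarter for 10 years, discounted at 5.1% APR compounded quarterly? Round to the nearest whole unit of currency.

Periodic rate i = 0.051/4 = 0.01275; n = 10 × 4 = 40 periods.
Annuity factor a(40|0.01275) = 31.181598; PV = 7540 × 31.181598 = 235,109.2486

£235,109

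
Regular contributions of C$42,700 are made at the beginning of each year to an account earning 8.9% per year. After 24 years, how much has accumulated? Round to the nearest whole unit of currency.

FV = 42700 × [(1+0.089)^24 − 1] / 0.089 × (1+i) = 42700 × 82.454671 = 3,520,814.4453
(annuity-due: payments at period start, so ×(1+i).)

C$3,520,814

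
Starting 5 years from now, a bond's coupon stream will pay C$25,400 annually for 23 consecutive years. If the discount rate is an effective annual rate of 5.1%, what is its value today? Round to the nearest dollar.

C$278,167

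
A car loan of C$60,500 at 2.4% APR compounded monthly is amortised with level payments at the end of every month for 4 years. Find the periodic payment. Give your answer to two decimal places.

C$1,323.14

Periodic rate i = 0.024/12 = 0.002; n = 4 × 12 = 48 periods.
PMT = 60500 / ( [1 − (1+0.002)^(−48)] / 0.002 ) = 60500 / 45.724442 = 1,323.1435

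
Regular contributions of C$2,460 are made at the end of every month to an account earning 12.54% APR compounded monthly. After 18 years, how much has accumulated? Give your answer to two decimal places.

i = 0.1254/12 = 0.01045 per month; n = 18·12 = 216.
FV = 2460 × [(1+0.01045)^216 − 1] / 0.01045 = 2460 × 808.135918 = 1,988,014.3595

C$1,988,014.36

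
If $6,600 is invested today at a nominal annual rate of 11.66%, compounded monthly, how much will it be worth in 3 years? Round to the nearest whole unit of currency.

i = 0.1166/12 = 0.00971667 per month; n = 3·12 = 36.
6,600 × (1+0.00971667)^36 = 6,600 × 1.416390 = 9,348.1750

$9,348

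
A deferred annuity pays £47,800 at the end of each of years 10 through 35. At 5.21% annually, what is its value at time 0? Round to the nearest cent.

£425,773.57

Value one period before first payment (t=9): 47800 × [1 − (1+0.0521)^(−26)] / 0.0521 = 47800 × 14.069025 = 672,499.3803
Discount back 9 years: 672,499.3803 × (1+0.0521)^(−9) = 672,499.3803 × 0.633121 = 425,773.5740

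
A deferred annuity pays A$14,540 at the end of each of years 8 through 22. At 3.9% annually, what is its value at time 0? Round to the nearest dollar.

PV at t=7 (ordinary 15-year annuity): 14540 × a(15|0.039) = 14540 × 11.196537 = 162,797.6442
PV₀ = 162,797.6442 / (1+0.039)^7 = 162,797.6442 / 1.307100 = 124,548.7241

A$124,549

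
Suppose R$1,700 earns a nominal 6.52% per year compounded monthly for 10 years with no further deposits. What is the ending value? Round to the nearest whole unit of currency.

R$3,257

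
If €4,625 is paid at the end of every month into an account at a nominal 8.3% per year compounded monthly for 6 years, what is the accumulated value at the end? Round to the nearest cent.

€429,696.18

Periodic rate i = 0.083/12 = 0.00691667; n = 6 × 12 = 72 periods.
FV = PMT · [(1+i)^n − 1] / i = 4625 · 92.907282 = 429,696.1808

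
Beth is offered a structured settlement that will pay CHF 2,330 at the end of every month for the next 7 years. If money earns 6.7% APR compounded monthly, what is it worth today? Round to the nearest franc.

CHF 155,890

i = 0.067/12 = 0.00558333 per month; n = 7·12 = 84.
Annuity factor a(84|0.00558333) = 66.905515; PV = 2330 × 66.905515 = 155,889.8498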